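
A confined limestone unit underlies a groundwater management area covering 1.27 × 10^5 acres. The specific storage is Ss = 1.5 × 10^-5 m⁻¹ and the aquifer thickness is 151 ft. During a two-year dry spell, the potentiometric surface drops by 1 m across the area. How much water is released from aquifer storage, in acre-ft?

ΔV ≈ 288 acre-ft

b = 151 ft = 46.02 m
S = Ss × b = 1.5 × 10^-5 m⁻¹ × 46.02 m = 6.904 × 10^-4
A = 1.27 × 10^5 acres = 5.14 × 10^8 m²
ΔV = S × A × Δh = 6.904 × 10^-4 × 5.14 × 10^8 m² × 1 m = 3.548 × 10^5 m³
ΔV = 3.548 × 10^5 m³ = 287.7 acre-ft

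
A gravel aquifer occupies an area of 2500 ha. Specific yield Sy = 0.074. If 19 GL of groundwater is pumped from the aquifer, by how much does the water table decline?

Δh ≈ 10.3 m

A = 2500 ha = 2.5 × 10^7 m²
ΔV = 19 GL = 1.9 × 10^7 m³
Δh = ΔV / (Sy × A) = 1.9 × 10^7 m³ / (0.074 × 2.5 × 10^7 m²) = 10.27 m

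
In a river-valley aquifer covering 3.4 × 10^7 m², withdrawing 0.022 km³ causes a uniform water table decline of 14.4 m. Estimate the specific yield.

ΔV = 0.022 km³ = 2.2 × 10^7 m³
Sy = ΔV / (A × Δh) = 2.2 × 10^7 m³ / (3.4 × 10^7 m² × 14.4 m) = 0.04493

Sy ≈ 0.045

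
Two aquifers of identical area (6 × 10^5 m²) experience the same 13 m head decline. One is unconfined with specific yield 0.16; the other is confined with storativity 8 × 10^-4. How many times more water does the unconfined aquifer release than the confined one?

ΔV_u / ΔV_c ≈ 200

Unconfined: ΔV_u = Sy × A × Δh = 0.16 × 6 × 10^5 × 13 = 1.248 × 10^6 m³
Confined: ΔV_c = S × A × Δh = 8 × 10^-4 × 6 × 10^5 × 13 = 6240 m³
Ratio = ΔV_u / ΔV_c = Sy / S = 0.16 / 8 × 10^-4 = 200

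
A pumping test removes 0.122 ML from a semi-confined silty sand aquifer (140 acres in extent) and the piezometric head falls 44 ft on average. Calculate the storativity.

A = 140 acres = 5.666 × 10^5 m²
Δh = 44 ft = 13.41 m
ΔV = 0.122 ML = 122 m³
S = ΔV / (A × Δh) = 122 m³ / (5.666 × 10^5 m² × 13.41 m) = 1.606 × 10^-5

S ≈ 1.6 × 10^-5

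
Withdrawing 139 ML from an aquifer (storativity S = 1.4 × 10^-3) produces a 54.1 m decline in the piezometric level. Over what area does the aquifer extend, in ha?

ΔV = 139 ML = 1.39 × 10^5 m³
A = ΔV / (S × Δh) = 1.39 × 10^5 / (0.0014 × 54.1) = 1.835 × 10^6 m²
A = 1.835 × 10^6 m² = 183.5 ha

A ≈ 184 ha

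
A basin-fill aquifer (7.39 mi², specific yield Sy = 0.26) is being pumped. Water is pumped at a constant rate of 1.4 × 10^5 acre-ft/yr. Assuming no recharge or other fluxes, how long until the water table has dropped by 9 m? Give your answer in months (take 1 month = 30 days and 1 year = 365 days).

t ≈ 3.16 months

A = 7.39 mi² = 1.914 × 10^7 m²
ΔV = Sy × A × Δh = 0.26 × 1.914 × 10^7 × 9 = 4.479 × 10^7 m³
Q = 1.4 × 10^5 acre-ft/yr = 4.731 × 10^5 m³/d
t = ΔV / Q = 4.479 × 10^7 m³ / 4.731 × 10^5 m³/d = 94.67 d
t = 94.67 d ≈ 3.156 months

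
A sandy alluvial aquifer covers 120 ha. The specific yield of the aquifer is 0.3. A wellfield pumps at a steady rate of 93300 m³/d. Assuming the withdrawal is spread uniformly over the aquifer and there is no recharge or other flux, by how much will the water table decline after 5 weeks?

A = 120 ha = 1.2 × 10^6 m²
t = 5 weeks = 35 d
ΔV = Q × t = 93300 m³/d × 35 d = 3.265 × 10^6 m³
Δh = ΔV / (Sy × A) = 3.265 × 10^6 / (0.3 × 1.2 × 10^6) = 9.071 m

Δh ≈ 9.07 m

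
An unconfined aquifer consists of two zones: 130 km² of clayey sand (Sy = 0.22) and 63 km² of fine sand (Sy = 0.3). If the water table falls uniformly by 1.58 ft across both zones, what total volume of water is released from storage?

ΔV ≈ 2.29 × 10^7 m³

A₁ = 130 km² = 1.3 × 10^8 m²; A₂ = 63 km² = 6.3 × 10^7 m²
Δh = 1.58 ft = 0.4816 m
ΔV₁ = 0.22 × 1.3 × 10^8 × 0.4816 = 1.377 × 10^7 m³
ΔV₂ = 0.3 × 6.3 × 10^7 × 0.4816 = 9.102 × 10^6 m³
ΔV = ΔV₁ + ΔV₂ = 2.288 × 10^7 m³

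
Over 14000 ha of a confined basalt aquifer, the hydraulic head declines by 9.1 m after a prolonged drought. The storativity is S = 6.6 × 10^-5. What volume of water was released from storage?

A = 14000 ha = 1.4 × 10^8 m²
ΔV = S × A × Δh = 6.6 × 10^-5 × 1.4 × 10^8 m² × 9.1 m = 84080 m³

ΔV ≈ 84100 m³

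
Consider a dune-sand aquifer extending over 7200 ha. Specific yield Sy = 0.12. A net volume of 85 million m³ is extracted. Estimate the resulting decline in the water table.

Δh ≈ 9.84 m

A = 7200 ha = 7.2 × 10^7 m²
ΔV = 85 million m³ = 8.5 × 10^7 m³
Δh = ΔV / (Sy × A) = 8.5 × 10^7 m³ / (0.12 × 7.2 × 10^7 m²) = 9.838 m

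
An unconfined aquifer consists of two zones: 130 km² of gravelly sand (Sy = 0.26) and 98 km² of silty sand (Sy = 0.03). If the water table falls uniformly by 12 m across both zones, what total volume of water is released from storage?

A₁ = 130 km² = 1.3 × 10^8 m²; A₂ = 98 km² = 9.8 × 10^7 m²
ΔV₁ = 0.26 × 1.3 × 10^8 × 12 = 4.056 × 10^8 m³
ΔV₂ = 0.03 × 9.8 × 10^7 × 12 = 3.528 × 10^7 m³
ΔV = ΔV₁ + ΔV₂ = 4.409 × 10^8 m³

ΔV ≈ 4.41 × 10^8 m³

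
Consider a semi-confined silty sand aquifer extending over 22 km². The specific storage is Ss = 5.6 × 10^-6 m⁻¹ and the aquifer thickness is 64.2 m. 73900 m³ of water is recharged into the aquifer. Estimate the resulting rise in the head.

Δh ≈ 9.34 m

S = Ss × b = 5.6 × 10^-6 m⁻¹ × 64.2 m = 3.595 × 10^-4
A = 22 km² = 2.2 × 10^7 m²
Δh = ΔV / (S × A) = 73900 m³ / (3.595 × 10^-4 × 2.2 × 10^7 m²) = 9.343 m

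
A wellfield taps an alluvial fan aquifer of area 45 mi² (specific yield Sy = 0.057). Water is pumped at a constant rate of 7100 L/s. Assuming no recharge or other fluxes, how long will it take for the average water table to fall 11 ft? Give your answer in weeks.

A = 45 mi² = 1.165 × 10^8 m²
Δh = 11 ft = 3.353 m
ΔV = Sy × A × Δh = 0.057 × 1.165 × 10^8 × 3.353 = 2.227 × 10^7 m³
Q = 7100 L/s = 6.134 × 10^5 m³/d
t = ΔV / Q = 2.227 × 10^7 m³ / 6.134 × 10^5 m³/d = 36.31 d
t = 36.31 d ≈ 5.187 weeks

t ≈ 5.19 weeks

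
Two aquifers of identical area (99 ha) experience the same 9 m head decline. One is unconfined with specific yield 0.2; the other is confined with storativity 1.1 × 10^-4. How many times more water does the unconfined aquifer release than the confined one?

A = 99 ha = 9.9 × 10^5 m²
Unconfined: ΔV_u = Sy × A × Δh = 0.2 × 9.9 × 10^5 × 9 = 1.782 × 10^6 m³
Confined: ΔV_c = S × A × Δh = 1.1 × 10^-4 × 9.9 × 10^5 × 9 = 980.1 m³
Ratio = ΔV_u / ΔV_c = Sy / S = 0.2 / 1.1 × 10^-4 = 1818

ΔV_u / ΔV_c ≈ 1820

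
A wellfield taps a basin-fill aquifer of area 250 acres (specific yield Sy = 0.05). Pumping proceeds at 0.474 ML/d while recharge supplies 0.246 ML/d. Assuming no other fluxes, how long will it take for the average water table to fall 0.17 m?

A = 250 acres = 1.012 × 10^6 m²
ΔV = Sy × A × Δh = 0.05 × 1.012 × 10^6 × 0.17 = 8600 m³
Net withdrawal = 0.474 − 0.246 = 0.228 ML/d = 228 m³/d
t = ΔV / Q = 8600 m³ / 228 m³/d = 37.72 d

t ≈ 37.7 days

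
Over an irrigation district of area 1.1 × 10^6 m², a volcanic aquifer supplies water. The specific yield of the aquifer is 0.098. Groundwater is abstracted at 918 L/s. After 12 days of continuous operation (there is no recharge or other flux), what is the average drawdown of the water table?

Q = 918 L/s = 79320 m³/d
ΔV = Q × t = 79320 m³/d × 12 d = 9.518 × 10^5 m³
Δh = ΔV / (Sy × A) = 9.518 × 10^5 / (0.098 × 1.1 × 10^6) = 8.829 m

Δh ≈ 8.83 m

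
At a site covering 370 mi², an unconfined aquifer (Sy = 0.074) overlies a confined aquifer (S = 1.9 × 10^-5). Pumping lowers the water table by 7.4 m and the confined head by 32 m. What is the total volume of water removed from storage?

A = 370 mi² = 9.583 × 10^8 m²
Unconfined: ΔV_u = Sy × A × Δh_u = 0.074 × 9.583 × 10^8 × 7.4 = 5.248 × 10^8 m³
Confined: ΔV_c = S × A × Δh_c = 1.9 × 10^-5 × 9.583 × 10^8 × 32 = 5.826 × 10^5 m³
Total ΔV = 5.248 × 10^8 + 5.826 × 10^5 = 5.253 × 10^8 m³

ΔV ≈ 5.25 × 10^8 m³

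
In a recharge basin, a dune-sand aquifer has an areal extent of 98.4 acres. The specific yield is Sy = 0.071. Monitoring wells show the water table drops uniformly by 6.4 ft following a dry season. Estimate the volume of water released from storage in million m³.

A = 98.4 acres = 3.982 × 10^5 m²
Δh = 6.4 ft = 1.951 m
ΔV = Sy × A × Δh = 0.071 × 3.982 × 10^5 m² × 1.951 m = 55150 m³
ΔV = 55150 m³ = 0.05515 million m³

ΔV ≈ 0.0552 million m³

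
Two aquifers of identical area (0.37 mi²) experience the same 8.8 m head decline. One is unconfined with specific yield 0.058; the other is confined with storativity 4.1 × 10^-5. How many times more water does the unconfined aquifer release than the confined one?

ΔV_u / ΔV_c ≈ 1410

A = 0.37 mi² = 9.583 × 10^5 m²
Unconfined: ΔV_u = Sy × A × Δh = 0.058 × 9.583 × 10^5 × 8.8 = 4.891 × 10^5 m³
Confined: ΔV_c = S × A × Δh = 4.1 × 10^-5 × 9.583 × 10^5 × 8.8 = 345.8 m³
Ratio = ΔV_u / ΔV_c = Sy / S = 0.058 / 4.1 × 10^-5 = 1415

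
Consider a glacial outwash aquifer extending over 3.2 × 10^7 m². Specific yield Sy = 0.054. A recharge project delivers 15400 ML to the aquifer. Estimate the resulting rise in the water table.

Δh ≈ 8.91 m

ΔV = 15400 ML = 1.54 × 10^7 m³
Δh = ΔV / (Sy × A) = 1.54 × 10^7 m³ / (0.054 × 3.2 × 10^7 m²) = 8.912 m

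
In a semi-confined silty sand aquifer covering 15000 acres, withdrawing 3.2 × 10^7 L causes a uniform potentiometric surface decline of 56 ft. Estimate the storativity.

S ≈ 3.1 × 10^-5

A = 15000 acres = 6.07 × 10^7 m²
Δh = 56 ft = 17.07 m
ΔV = 3.2 × 10^7 L = 32000 m³
S = ΔV / (A × Δh) = 32000 m³ / (6.07 × 10^7 m² × 17.07 m) = 3.088 × 10^-5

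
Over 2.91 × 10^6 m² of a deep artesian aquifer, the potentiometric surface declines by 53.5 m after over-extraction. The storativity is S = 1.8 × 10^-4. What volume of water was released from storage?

ΔV = S × A × Δh = 1.8 × 10^-4 × 2.91 × 10^6 m² × 53.5 m = 28020 m³

ΔV ≈ 28000 m³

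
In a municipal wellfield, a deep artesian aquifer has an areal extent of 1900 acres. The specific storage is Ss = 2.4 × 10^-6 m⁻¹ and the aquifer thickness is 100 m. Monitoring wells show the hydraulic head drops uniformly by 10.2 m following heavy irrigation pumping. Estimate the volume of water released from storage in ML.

S = Ss × b = 2.4 × 10^-6 m⁻¹ × 100 m = 2.4 × 10^-4
A = 1900 acres = 7.689 × 10^6 m²
ΔV = S × A × Δh = 2.4 × 10^-4 × 7.689 × 10^6 m² × 10.2 m = 18820 m³
ΔV = 18820 m³ = 18.82 ML

ΔV ≈ 18.8 ML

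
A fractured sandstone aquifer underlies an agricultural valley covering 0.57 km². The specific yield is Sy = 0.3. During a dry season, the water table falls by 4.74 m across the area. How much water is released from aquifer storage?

A = 0.57 km² = 5.7 × 10^5 m²
ΔV = Sy × A × Δh = 0.3 × 5.7 × 10^5 m² × 4.74 m = 8.105 × 10^5 m³

ΔV ≈ 8.11 × 10^5 m³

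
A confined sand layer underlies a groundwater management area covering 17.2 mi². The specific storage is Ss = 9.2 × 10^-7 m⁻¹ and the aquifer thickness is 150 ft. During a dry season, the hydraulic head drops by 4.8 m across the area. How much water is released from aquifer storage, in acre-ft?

ΔV ≈ 7.29 acre-ft

b = 150 ft = 45.72 m
S = Ss × b = 9.2 × 10^-7 m⁻¹ × 45.72 m = 4.206 × 10^-5
A = 17.2 mi² = 4.455 × 10^7 m²
ΔV = S × A × Δh = 4.206 × 10^-5 × 4.455 × 10^7 m² × 4.8 m = 8994 m³
ΔV = 8994 m³ = 7.292 acre-ft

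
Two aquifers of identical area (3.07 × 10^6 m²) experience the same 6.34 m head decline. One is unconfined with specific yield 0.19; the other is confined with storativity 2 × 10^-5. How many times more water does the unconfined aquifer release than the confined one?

Unconfined: ΔV_u = Sy × A × Δh = 0.19 × 3.07 × 10^6 × 6.34 = 3.698 × 10^6 m³
Confined: ΔV_c = S × A × Δh = 2 × 10^-5 × 3.07 × 10^6 × 6.34 = 389.3 m³
Ratio = ΔV_u / ΔV_c = Sy / S = 0.19 / 2 × 10^-5 = 9500

ΔV_u / ΔV_c ≈ 9500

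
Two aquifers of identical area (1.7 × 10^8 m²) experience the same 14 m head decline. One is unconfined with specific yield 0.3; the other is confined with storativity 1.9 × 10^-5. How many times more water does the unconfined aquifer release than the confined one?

Unconfined: ΔV_u = Sy × A × Δh = 0.3 × 1.7 × 10^8 × 14 = 7.14 × 10^8 m³
Confined: ΔV_c = S × A × Δh = 1.9 × 10^-5 × 1.7 × 10^8 × 14 = 45220 m³
Ratio = ΔV_u / ΔV_c = Sy / S = 0.3 / 1.9 × 10^-5 = 15790

ΔV_u / ΔV_c ≈ 15800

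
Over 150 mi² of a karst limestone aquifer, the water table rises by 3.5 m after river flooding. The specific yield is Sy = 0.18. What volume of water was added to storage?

A = 150 mi² = 3.885 × 10^8 m²
ΔV = Sy × A × Δh = 0.18 × 3.885 × 10^8 m² × 3.5 m = 2.448 × 10^8 m³

ΔV ≈ 2.45 × 10^8 m³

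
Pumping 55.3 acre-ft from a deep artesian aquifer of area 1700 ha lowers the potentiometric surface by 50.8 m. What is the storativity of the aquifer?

S ≈ 7.9 × 10^-5

A = 1700 ha = 1.7 × 10^7 m²
ΔV = 55.3 acre-ft = 68210 m³
S = ΔV / (A × Δh) = 68210 m³ / (1.7 × 10^7 m² × 50.8 m) = 7.899 × 10^-5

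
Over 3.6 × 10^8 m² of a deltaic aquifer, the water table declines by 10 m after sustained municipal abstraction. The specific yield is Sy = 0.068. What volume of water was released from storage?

ΔV ≈ 2.45 × 10^8 m³

ΔV = Sy × A × Δh = 0.068 × 3.6 × 10^8 m² × 10 m = 2.448 × 10^8 m³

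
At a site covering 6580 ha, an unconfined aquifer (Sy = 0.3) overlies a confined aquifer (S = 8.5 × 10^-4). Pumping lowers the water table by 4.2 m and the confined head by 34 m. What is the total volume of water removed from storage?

A = 6580 ha = 6.58 × 10^7 m²
Unconfined: ΔV_u = Sy × A × Δh_u = 0.3 × 6.58 × 10^7 × 4.2 = 8.291 × 10^7 m³
Confined: ΔV_c = S × A × Δh_c = 8.5 × 10^-4 × 6.58 × 10^7 × 34 = 1.902 × 10^6 m³
Total ΔV = 8.291 × 10^7 + 1.902 × 10^6 = 8.481 × 10^7 m³

ΔV ≈ 8.48 × 10^7 m³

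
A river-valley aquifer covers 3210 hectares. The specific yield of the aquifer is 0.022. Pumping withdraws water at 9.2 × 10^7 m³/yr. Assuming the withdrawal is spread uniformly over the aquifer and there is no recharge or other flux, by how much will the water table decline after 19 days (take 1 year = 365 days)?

Δh ≈ 6.78 m

A = 3210 hectares = 3.21 × 10^7 m²
Q = 9.2 × 10^7 m³/yr = 2.521 × 10^5 m³/d
ΔV = Q × t = 2.521 × 10^5 m³/d × 19 d = 4.789 × 10^6 m³
Δh = ΔV / (Sy × A) = 4.789 × 10^6 / (0.022 × 3.21 × 10^7) = 6.781 m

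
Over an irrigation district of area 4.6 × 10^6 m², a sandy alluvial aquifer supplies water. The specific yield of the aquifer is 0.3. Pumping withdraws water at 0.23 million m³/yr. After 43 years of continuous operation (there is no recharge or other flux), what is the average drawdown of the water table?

Δh ≈ 7.17 m

Q = 0.23 million m³/yr = 630.1 m³/d
t = 43 years = 15700 d
ΔV = Q × t = 630.1 m³/d × 15700 d = 9.89 × 10^6 m³
Δh = ΔV / (Sy × A) = 9.89 × 10^6 / (0.3 × 4.6 × 10^6) = 7.167 m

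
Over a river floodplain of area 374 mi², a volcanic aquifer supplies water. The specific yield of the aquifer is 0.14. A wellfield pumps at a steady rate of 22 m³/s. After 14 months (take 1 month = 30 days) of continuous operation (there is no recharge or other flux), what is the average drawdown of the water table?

Δh ≈ 5.89 m

A = 374 mi² = 9.687 × 10^8 m²
Q = 22 m³/s = 1.901 × 10^6 m³/d
t = 14 months = 420 d
ΔV = Q × t = 1.901 × 10^6 m³/d × 420 d = 7.983 × 10^8 m³
Δh = ΔV / (Sy × A) = 7.983 × 10^8 / (0.14 × 9.687 × 10^8) = 5.887 m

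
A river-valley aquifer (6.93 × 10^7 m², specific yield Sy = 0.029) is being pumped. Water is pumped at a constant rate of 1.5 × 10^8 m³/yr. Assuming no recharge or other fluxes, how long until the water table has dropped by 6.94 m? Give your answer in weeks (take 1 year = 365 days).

ΔV = Sy × A × Δh = 0.029 × 6.93 × 10^7 × 6.94 = 1.395 × 10^7 m³
Q = 1.5 × 10^8 m³/yr = 4.11 × 10^5 m³/d
t = ΔV / Q = 1.395 × 10^7 m³ / 4.11 × 10^5 m³/d = 33.94 d
t = 33.94 d ≈ 4.848 weeks

t ≈ 4.85 weeks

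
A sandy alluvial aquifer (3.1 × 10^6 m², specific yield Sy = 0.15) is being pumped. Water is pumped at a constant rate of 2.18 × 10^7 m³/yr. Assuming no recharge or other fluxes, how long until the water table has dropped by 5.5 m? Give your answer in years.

ΔV = Sy × A × Δh = 0.15 × 3.1 × 10^6 × 5.5 = 2.558 × 10^6 m³
Q = 2.18 × 10^7 m³/yr = 59730 m³/d
t = ΔV / Q = 2.558 × 10^6 m³ / 59730 m³/d = 42.82 d
t = 42.82 d ≈ 0.1173 years

t ≈ 0.117 years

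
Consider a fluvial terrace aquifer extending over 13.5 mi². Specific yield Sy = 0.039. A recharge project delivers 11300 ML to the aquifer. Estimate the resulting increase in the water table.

Δh ≈ 8.29 m

A = 13.5 mi² = 3.496 × 10^7 m²
ΔV = 11300 ML = 1.13 × 10^7 m³
Δh = ΔV / (Sy × A) = 1.13 × 10^7 m³ / (0.039 × 3.496 × 10^7 m²) = 8.287 m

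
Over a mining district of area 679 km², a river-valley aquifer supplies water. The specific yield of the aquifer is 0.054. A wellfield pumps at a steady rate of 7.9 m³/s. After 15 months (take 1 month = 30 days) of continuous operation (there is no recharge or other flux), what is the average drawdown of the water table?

A = 679 km² = 6.79 × 10^8 m²
Q = 7.9 m³/s = 6.826 × 10^5 m³/d
t = 15 months = 450 d
ΔV = Q × t = 6.826 × 10^5 m³/d × 450 d = 3.072 × 10^8 m³
Δh = ΔV / (Sy × A) = 3.072 × 10^8 / (0.054 × 6.79 × 10^8) = 8.377 m

Δh ≈ 8.38 m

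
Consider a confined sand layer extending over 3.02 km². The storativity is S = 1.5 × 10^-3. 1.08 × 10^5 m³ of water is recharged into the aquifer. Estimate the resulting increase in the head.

Δh ≈ 23.8 m

A = 3.02 km² = 3.02 × 10^6 m²
Δh = ΔV / (S × A) = 1.08 × 10^5 m³ / (0.0015 × 3.02 × 10^6 m²) = 23.84 m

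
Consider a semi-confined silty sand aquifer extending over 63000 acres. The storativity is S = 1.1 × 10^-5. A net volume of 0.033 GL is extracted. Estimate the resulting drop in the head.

A = 63000 acres = 2.55 × 10^8 m²
ΔV = 0.033 GL = 33000 m³
Δh = ΔV / (S × A) = 33000 m³ / (1.1 × 10^-5 × 2.55 × 10^8 m²) = 11.77 m

Δh ≈ 11.8 m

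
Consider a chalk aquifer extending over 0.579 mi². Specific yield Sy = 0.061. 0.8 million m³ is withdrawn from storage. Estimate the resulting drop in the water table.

Δh ≈ 8.75 m

A = 0.579 mi² = 1.5 × 10^6 m²
ΔV = 0.8 million m³ = 8 × 10^5 m³
Δh = ΔV / (Sy × A) = 8 × 10^5 m³ / (0.061 × 1.5 × 10^6 m²) = 8.745 m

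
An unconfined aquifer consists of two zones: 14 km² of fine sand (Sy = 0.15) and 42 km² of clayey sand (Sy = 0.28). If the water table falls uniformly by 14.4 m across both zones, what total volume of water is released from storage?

ΔV ≈ 2 × 10^8 m³

A₁ = 14 km² = 1.4 × 10^7 m²; A₂ = 42 km² = 4.2 × 10^7 m²
ΔV₁ = 0.15 × 1.4 × 10^7 × 14.4 = 3.024 × 10^7 m³
ΔV₂ = 0.28 × 4.2 × 10^7 × 14.4 = 1.693 × 10^8 m³
ΔV = ΔV₁ + ΔV₂ = 1.996 × 10^8 m³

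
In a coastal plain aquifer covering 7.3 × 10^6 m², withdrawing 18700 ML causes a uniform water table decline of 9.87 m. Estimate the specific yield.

Sy ≈ 0.26

ΔV = 18700 ML = 1.87 × 10^7 m³
Sy = ΔV / (A × Δh) = 1.87 × 10^7 m³ / (7.3 × 10^6 m² × 9.87 m) = 0.2595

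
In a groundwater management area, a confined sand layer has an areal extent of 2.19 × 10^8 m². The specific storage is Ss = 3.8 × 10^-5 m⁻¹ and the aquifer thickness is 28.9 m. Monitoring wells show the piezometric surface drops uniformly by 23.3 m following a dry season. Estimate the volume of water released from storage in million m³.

ΔV ≈ 5.6 million m³

S = Ss × b = 3.8 × 10^-5 m⁻¹ × 28.9 m = 1.098 × 10^-3
ΔV = S × A × Δh = 0.001098 × 2.19 × 10^8 m² × 23.3 m = 5.604 × 10^6 m³
ΔV = 5.604 × 10^6 m³ = 5.604 million m³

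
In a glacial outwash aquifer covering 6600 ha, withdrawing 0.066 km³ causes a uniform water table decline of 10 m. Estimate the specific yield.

Sy ≈ 0.1

A = 6600 ha = 6.6 × 10^7 m²
ΔV = 0.066 km³ = 6.6 × 10^7 m³
Sy = ΔV / (A × Δh) = 6.6 × 10^7 m³ / (6.6 × 10^7 m² × 10 m) = 0.1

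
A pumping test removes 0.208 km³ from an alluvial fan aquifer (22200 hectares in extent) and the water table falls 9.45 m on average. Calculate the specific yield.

A = 22200 hectares = 2.22 × 10^8 m²
ΔV = 0.208 km³ = 2.08 × 10^8 m³
Sy = ΔV / (A × Δh) = 2.08 × 10^8 m³ / (2.22 × 10^8 m² × 9.45 m) = 0.09915

Sy ≈ 0.099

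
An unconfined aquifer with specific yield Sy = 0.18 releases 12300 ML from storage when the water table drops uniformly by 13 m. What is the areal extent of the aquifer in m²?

ΔV = 12300 ML = 1.23 × 10^7 m³
A = ΔV / (Sy × Δh) = 1.23 × 10^7 / (0.18 × 13) = 5.256 × 10^6 m²

A ≈ 5.26 × 10^6 m²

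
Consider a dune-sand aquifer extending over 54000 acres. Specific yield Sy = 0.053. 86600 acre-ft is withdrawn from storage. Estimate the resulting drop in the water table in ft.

Δh ≈ 30.3 ft

A = 54000 acres = 2.185 × 10^8 m²
ΔV = 86600 acre-ft = 1.068 × 10^8 m³
Δh = ΔV / (Sy × A) = 1.068 × 10^8 m³ / (0.053 × 2.185 × 10^8 m²) = 9.223 m
Δh = 9.223 m = 30.26 ft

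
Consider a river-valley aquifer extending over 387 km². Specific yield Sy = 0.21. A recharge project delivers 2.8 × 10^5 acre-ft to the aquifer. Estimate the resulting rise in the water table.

Δh ≈ 4.25 m

A = 387 km² = 3.87 × 10^8 m²
ΔV = 2.8 × 10^5 acre-ft = 3.454 × 10^8 m³
Δh = ΔV / (Sy × A) = 3.454 × 10^8 m³ / (0.21 × 3.87 × 10^8 m²) = 4.25 m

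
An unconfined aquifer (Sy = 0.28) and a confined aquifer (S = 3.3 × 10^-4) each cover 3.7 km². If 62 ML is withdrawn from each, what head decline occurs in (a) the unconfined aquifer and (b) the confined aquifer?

A = 3.7 km² = 3.7 × 10^6 m²
ΔV = 62 ML = 62000 m³
Unconfined: Δh_u = ΔV/(Sy·A) = 62000/(0.28 × 3.7 × 10^6) = 0.05985 m
Confined: Δh_c = ΔV/(S·A) = 62000/(3.3 × 10^-4 × 3.7 × 10^6) = 50.78 m

Δh_u ≈ 0.0598 m; Δh_c ≈ 50.8 m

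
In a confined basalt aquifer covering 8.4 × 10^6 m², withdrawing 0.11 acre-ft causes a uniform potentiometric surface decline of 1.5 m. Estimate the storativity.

S ≈ 1.1 × 10^-5

ΔV = 0.11 acre-ft = 135.7 m³
S = ΔV / (A × Δh) = 135.7 m³ / (8.4 × 10^6 m² × 1.5 m) = 1.077 × 10^-5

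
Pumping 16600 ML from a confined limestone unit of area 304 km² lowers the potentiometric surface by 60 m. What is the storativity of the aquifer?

A = 304 km² = 3.04 × 10^8 m²
ΔV = 16600 ML = 1.66 × 10^7 m³
S = ΔV / (A × Δh) = 1.66 × 10^7 m³ / (3.04 × 10^8 m² × 60 m) = 9.101 × 10^-4

S ≈ 9.1 × 10^-4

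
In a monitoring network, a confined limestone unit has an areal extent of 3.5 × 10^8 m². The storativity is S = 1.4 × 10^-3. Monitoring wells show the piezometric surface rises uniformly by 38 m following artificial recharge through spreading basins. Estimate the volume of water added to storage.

ΔV = S × A × Δh = 0.0014 × 3.5 × 10^8 m² × 38 m = 1.862 × 10^7 m³

ΔV ≈ 1.86 × 10^7 m³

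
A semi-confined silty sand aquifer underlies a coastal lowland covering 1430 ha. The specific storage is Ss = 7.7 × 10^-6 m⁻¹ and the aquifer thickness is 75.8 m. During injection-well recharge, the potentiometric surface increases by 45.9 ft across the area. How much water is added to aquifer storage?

S = Ss × b = 7.7 × 10^-6 m⁻¹ × 75.8 m = 5.837 × 10^-4
A = 1430 ha = 1.43 × 10^7 m²
Δh = 45.9 ft = 13.99 m
ΔV = S × A × Δh = 5.837 × 10^-4 × 1.43 × 10^7 m² × 13.99 m = 1.168 × 10^5 m³

ΔV ≈ 1.17 × 10^5 m³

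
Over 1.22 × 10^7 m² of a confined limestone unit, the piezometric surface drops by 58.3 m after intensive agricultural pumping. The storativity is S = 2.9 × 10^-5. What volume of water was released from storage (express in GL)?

ΔV ≈ 0.0206 GL

ΔV = S × A × Δh = 2.9 × 10^-5 × 1.22 × 10^7 m² × 58.3 m = 20630 m³
ΔV = 20630 m³ = 0.02063 GL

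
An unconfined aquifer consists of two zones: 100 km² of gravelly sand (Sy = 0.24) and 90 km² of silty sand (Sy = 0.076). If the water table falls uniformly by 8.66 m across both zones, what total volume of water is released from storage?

ΔV ≈ 2.67 × 10^8 m³

A₁ = 100 km² = 1 × 10^8 m²; A₂ = 90 km² = 9 × 10^7 m²
ΔV₁ = 0.24 × 1 × 10^8 × 8.66 = 2.078 × 10^8 m³
ΔV₂ = 0.076 × 9 × 10^7 × 8.66 = 5.923 × 10^7 m³
ΔV = ΔV₁ + ΔV₂ = 2.671 × 10^8 m³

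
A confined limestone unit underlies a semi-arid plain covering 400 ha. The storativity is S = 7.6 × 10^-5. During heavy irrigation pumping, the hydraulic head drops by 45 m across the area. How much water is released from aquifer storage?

ΔV ≈ 13700 m³

A = 400 ha = 4 × 10^6 m²
ΔV = S × A × Δh = 7.6 × 10^-5 × 4 × 10^6 m² × 45 m = 13680 m³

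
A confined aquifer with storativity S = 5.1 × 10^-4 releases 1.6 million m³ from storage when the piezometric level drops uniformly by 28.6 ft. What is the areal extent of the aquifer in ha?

Δh = 28.6 ft = 8.717 m
ΔV = 1.6 million m³ = 1.6 × 10^6 m³
A = ΔV / (S × Δh) = 1.6 × 10^6 / (5.1 × 10^-4 × 8.717) = 3.599 × 10^8 m²
A = 3.599 × 10^8 m² = 35990 ha

A ≈ 36000 ha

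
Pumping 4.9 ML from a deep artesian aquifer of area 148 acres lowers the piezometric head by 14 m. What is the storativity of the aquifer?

A = 148 acres = 5.989 × 10^5 m²
ΔV = 4.9 ML = 4900 m³
S = ΔV / (A × Δh) = 4900 m³ / (5.989 × 10^5 m² × 14 m) = 5.844 × 10^-4

S ≈ 5.8 × 10^-4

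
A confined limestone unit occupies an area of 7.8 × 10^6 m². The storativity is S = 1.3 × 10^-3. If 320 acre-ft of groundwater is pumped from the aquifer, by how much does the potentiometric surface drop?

ΔV = 320 acre-ft = 3.947 × 10^5 m³
Δh = ΔV / (S × A) = 3.947 × 10^5 m³ / (0.0013 × 7.8 × 10^6 m²) = 38.93 m

Δh ≈ 38.9 m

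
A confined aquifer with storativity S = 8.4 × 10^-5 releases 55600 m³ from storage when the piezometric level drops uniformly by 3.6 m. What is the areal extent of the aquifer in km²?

A = ΔV / (S × Δh) = 55600 / (8.4 × 10^-5 × 3.6) = 1.839 × 10^8 m²
A = 1.839 × 10^8 m² = 183.9 km²

A ≈ 184 km²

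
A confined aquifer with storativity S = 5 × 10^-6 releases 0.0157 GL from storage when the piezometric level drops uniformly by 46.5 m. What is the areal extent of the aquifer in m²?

ΔV = 0.0157 GL = 15700 m³
A = ΔV / (S × Δh) = 15700 / (5 × 10^-6 × 46.5) = 6.753 × 10^7 m²

A ≈ 6.75 × 10^7 m²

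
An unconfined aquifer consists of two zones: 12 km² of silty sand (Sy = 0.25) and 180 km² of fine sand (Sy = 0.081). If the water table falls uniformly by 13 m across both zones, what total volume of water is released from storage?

A₁ = 12 km² = 1.2 × 10^7 m²; A₂ = 180 km² = 1.8 × 10^8 m²
ΔV₁ = 0.25 × 1.2 × 10^7 × 13 = 3.9 × 10^7 m³
ΔV₂ = 0.081 × 1.8 × 10^8 × 13 = 1.895 × 10^8 m³
ΔV = ΔV₁ + ΔV₂ = 2.285 × 10^8 m³

ΔV ≈ 2.29 × 10^8 m³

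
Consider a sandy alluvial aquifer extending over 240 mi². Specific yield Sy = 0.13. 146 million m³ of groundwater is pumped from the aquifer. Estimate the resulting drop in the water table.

A = 240 mi² = 6.216 × 10^8 m²
ΔV = 146 million m³ = 1.46 × 10^8 m³
Δh = ΔV / (Sy × A) = 1.46 × 10^8 m³ / (0.13 × 6.216 × 10^8 m²) = 1.807 m

Δh ≈ 1.81 m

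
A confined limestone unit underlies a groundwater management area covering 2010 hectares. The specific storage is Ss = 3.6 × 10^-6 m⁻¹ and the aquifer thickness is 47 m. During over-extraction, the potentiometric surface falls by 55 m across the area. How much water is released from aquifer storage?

S = Ss × b = 3.6 × 10^-6 m⁻¹ × 47 m = 1.692 × 10^-4
A = 2010 hectares = 2.01 × 10^7 m²
ΔV = S × A × Δh = 1.692 × 10^-4 × 2.01 × 10^7 m² × 55 m = 1.871 × 10^5 m³

ΔV ≈ 1.87 × 10^5 m³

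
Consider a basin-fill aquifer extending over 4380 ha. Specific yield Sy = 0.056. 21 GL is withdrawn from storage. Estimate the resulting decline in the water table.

Δh ≈ 8.56 m

A = 4380 ha = 4.38 × 10^7 m²
ΔV = 21 GL = 2.1 × 10^7 m³
Δh = ΔV / (Sy × A) = 2.1 × 10^7 m³ / (0.056 × 4.38 × 10^7 m²) = 8.562 m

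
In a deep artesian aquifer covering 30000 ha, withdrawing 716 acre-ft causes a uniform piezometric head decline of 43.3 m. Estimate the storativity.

A = 30000 ha = 3 × 10^8 m²
ΔV = 716 acre-ft = 8.832 × 10^5 m³
S = ΔV / (A × Δh) = 8.832 × 10^5 m³ / (3 × 10^8 m² × 43.3 m) = 6.799 × 10^-5

S ≈ 6.8 × 10^-5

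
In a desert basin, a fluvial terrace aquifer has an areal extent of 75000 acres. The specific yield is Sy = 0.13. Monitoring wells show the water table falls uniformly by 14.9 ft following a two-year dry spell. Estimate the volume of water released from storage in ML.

ΔV ≈ 1.79 × 10^5 ML

A = 75000 acres = 3.035 × 10^8 m²
Δh = 14.9 ft = 4.542 m
ΔV = Sy × A × Δh = 0.13 × 3.035 × 10^8 m² × 4.542 m = 1.792 × 10^8 m³
ΔV = 1.792 × 10^8 m³ = 1.792 × 10^5 ML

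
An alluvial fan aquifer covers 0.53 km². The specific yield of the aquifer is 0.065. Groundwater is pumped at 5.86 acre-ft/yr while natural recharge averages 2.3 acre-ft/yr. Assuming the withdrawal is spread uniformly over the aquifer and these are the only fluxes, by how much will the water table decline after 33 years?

A = 0.53 km² = 5.3 × 10^5 m²
Net abstraction = 5.86 − 2.3 = 3.56 acre-ft/yr
Q_net = 3.56 acre-ft/yr = 12.03 m³/d
t = 33 years = 12040 d
ΔV = Q × t = 12.03 m³/d × 12040 d = 1.449 × 10^5 m³
Δh = ΔV / (Sy × A) = 1.449 × 10^5 / (0.065 × 5.3 × 10^5) = 4.206 m

Δh ≈ 4.21 m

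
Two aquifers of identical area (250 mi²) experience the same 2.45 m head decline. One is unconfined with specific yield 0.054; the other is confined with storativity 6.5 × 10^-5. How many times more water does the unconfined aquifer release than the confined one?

A = 250 mi² = 6.475 × 10^8 m²
Unconfined: ΔV_u = Sy × A × Δh = 0.054 × 6.475 × 10^8 × 2.45 = 8.566 × 10^7 m³
Confined: ΔV_c = S × A × Δh = 6.5 × 10^-5 × 6.475 × 10^8 × 2.45 = 1.031 × 10^5 m³
Ratio = ΔV_u / ΔV_c = Sy / S = 0.054 / 6.5 × 10^-5 = 830.8

ΔV_u / ΔV_c ≈ 831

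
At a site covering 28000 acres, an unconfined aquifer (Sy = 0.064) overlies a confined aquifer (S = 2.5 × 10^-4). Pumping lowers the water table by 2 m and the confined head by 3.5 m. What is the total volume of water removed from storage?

ΔV ≈ 1.46 × 10^7 m³

A = 28000 acres = 1.133 × 10^8 m²
Unconfined: ΔV_u = Sy × A × Δh_u = 0.064 × 1.133 × 10^8 × 2 = 1.45 × 10^7 m³
Confined: ΔV_c = S × A × Δh_c = 2.5 × 10^-4 × 1.133 × 10^8 × 3.5 = 99150 m³
Total ΔV = 1.45 × 10^7 + 99150 = 1.46 × 10^7 m³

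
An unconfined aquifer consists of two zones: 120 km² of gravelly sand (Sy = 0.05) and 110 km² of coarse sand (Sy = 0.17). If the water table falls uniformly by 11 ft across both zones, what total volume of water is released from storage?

A₁ = 120 km² = 1.2 × 10^8 m²; A₂ = 110 km² = 1.1 × 10^8 m²
Δh = 11 ft = 3.353 m
ΔV₁ = 0.05 × 1.2 × 10^8 × 3.353 = 2.012 × 10^7 m³
ΔV₂ = 0.17 × 1.1 × 10^8 × 3.353 = 6.27 × 10^7 m³
ΔV = ΔV₁ + ΔV₂ = 8.281 × 10^7 m³

ΔV ≈ 8.28 × 10^7 m³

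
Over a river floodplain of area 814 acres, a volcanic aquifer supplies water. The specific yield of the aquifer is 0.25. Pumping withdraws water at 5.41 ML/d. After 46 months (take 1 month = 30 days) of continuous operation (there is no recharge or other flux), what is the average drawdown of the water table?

Δh ≈ 9.07 m

A = 814 acres = 3.294 × 10^6 m²
Q = 5.41 ML/d = 5410 m³/d
t = 46 months = 1380 d
ΔV = Q × t = 5410 m³/d × 1380 d = 7.466 × 10^6 m³
Δh = ΔV / (Sy × A) = 7.466 × 10^6 / (0.25 × 3.294 × 10^6) = 9.066 m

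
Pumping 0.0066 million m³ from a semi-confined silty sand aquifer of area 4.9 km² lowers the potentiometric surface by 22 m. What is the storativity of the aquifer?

S ≈ 6.1 × 10^-5

A = 4.9 km² = 4.9 × 10^6 m²
ΔV = 0.0066 million m³ = 6600 m³
S = ΔV / (A × Δh) = 6600 m³ / (4.9 × 10^6 m² × 22 m) = 6.122 × 10^-5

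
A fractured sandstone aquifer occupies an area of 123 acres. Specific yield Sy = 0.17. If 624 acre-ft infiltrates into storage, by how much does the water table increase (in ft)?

Δh ≈ 29.8 ft

A = 123 acres = 4.978 × 10^5 m²
ΔV = 624 acre-ft = 7.697 × 10^5 m³
Δh = ΔV / (Sy × A) = 7.697 × 10^5 m³ / (0.17 × 4.978 × 10^5 m²) = 9.096 m
Δh = 9.096 m = 29.84 ft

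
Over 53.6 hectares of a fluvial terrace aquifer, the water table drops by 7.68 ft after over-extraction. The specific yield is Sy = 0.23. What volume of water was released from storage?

A = 53.6 hectares = 5.36 × 10^5 m²
Δh = 7.68 ft = 2.341 m
ΔV = Sy × A × Δh = 0.23 × 5.36 × 10^5 m² × 2.341 m = 2.886 × 10^5 m³

ΔV ≈ 2.89 × 10^5 m³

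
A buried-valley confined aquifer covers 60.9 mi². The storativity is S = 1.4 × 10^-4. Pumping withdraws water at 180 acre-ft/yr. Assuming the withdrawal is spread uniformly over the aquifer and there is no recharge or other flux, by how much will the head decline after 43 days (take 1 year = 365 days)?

A = 60.9 mi² = 1.577 × 10^8 m²
Q = 180 acre-ft/yr = 608.3 m³/d
ΔV = Q × t = 608.3 m³/d × 43 d = 26160 m³
Δh = ΔV / (S × A) = 26160 / (1.4 × 10^-4 × 1.577 × 10^8) = 1.185 m

Δh ≈ 1.18 m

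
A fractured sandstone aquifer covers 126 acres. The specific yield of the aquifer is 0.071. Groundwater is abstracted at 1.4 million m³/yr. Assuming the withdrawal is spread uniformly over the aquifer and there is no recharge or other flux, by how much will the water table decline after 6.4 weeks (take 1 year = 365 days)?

A = 126 acres = 5.099 × 10^5 m²
Q = 1.4 million m³/yr = 3836 m³/d
t = 6.4 weeks = 44.8 d
ΔV = Q × t = 3836 m³/d × 44.8 d = 1.718 × 10^5 m³
Δh = ΔV / (Sy × A) = 1.718 × 10^5 / (0.071 × 5.099 × 10^5) = 4.746 m

Δh ≈ 4.75 m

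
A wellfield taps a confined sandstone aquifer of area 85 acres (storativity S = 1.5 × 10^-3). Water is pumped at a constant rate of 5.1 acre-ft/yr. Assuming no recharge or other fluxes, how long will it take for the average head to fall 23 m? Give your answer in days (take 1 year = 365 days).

A = 85 acres = 3.44 × 10^5 m²
ΔV = S × A × Δh = 0.0015 × 3.44 × 10^5 × 23 = 11870 m³
Q = 5.1 acre-ft/yr = 17.23 m³/d
t = ΔV / Q = 11870 m³ / 17.23 m³/d = 688.6 d

t ≈ 689 days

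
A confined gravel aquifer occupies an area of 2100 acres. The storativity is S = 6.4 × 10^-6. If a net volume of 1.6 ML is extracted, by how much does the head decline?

A = 2100 acres = 8.498 × 10^6 m²
ΔV = 1.6 ML = 1600 m³
Δh = ΔV / (S × A) = 1600 m³ / (6.4 × 10^-6 × 8.498 × 10^6 m²) = 29.42 m

Δh ≈ 29.4 m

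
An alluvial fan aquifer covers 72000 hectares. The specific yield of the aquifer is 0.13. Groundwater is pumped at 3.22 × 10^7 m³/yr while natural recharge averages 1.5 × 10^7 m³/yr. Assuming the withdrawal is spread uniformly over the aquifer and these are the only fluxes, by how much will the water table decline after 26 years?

Δh ≈ 4.78 m

A = 72000 hectares = 7.2 × 10^8 m²
Net abstraction = 3.22 × 10^7 − 1.5 × 10^7 = 1.72 × 10^7 m³/yr
Q_net = 1.72 × 10^7 m³/yr = 47120 m³/d
t = 26 years = 9490 d
ΔV = Q × t = 47120 m³/d × 9490 d = 4.472 × 10^8 m³
Δh = ΔV / (Sy × A) = 4.472 × 10^8 / (0.13 × 7.2 × 10^8) = 4.778 m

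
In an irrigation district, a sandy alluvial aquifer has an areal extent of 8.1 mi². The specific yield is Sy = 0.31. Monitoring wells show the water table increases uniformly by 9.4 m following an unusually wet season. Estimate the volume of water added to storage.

A = 8.1 mi² = 2.098 × 10^7 m²
ΔV = Sy × A × Δh = 0.31 × 2.098 × 10^7 m² × 9.4 m = 6.113 × 10^7 m³

ΔV ≈ 6.11 × 10^7 m³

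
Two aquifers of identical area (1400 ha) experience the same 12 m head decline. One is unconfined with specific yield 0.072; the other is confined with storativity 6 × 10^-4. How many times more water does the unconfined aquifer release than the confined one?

A = 1400 ha = 1.4 × 10^7 m²
Unconfined: ΔV_u = Sy × A × Δh = 0.072 × 1.4 × 10^7 × 12 = 1.21 × 10^7 m³
Confined: ΔV_c = S × A × Δh = 6 × 10^-4 × 1.4 × 10^7 × 12 = 1.008 × 10^5 m³
Ratio = ΔV_u / ΔV_c = Sy / S = 0.072 / 6 × 10^-4 = 120

ΔV_u / ΔV_c ≈ 120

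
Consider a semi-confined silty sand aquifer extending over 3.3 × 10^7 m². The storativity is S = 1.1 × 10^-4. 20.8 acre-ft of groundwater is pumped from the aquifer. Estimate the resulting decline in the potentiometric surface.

Δh ≈ 7.07 m

ΔV = 20.8 acre-ft = 25660 m³
Δh = ΔV / (S × A) = 25660 m³ / (1.1 × 10^-4 × 3.3 × 10^7 m²) = 7.068 m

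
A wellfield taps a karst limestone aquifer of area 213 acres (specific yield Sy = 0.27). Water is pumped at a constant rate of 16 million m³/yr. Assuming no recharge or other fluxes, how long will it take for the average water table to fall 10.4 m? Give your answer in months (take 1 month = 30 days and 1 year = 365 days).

t ≈ 1.84 months

A = 213 acres = 8.62 × 10^5 m²
ΔV = Sy × A × Δh = 0.27 × 8.62 × 10^5 × 10.4 = 2.42 × 10^6 m³
Q = 16 million m³/yr = 43840 m³/d
t = ΔV / Q = 2.42 × 10^6 m³ / 43840 m³/d = 55.22 d
t = 55.22 d ≈ 1.841 months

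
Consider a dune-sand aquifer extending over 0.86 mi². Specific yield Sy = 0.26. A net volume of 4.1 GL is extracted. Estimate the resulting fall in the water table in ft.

A = 0.86 mi² = 2.227 × 10^6 m²
ΔV = 4.1 GL = 4.1 × 10^6 m³
Δh = ΔV / (Sy × A) = 4.1 × 10^6 m³ / (0.26 × 2.227 × 10^6 m²) = 7.08 m
Δh = 7.08 m = 23.23 ft

Δh ≈ 23.2 ft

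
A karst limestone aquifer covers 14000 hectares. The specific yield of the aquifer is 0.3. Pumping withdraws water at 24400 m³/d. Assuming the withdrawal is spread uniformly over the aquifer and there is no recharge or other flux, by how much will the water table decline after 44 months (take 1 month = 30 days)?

A = 14000 hectares = 1.4 × 10^8 m²
t = 44 months = 1320 d
ΔV = Q × t = 24400 m³/d × 1320 d = 3.221 × 10^7 m³
Δh = ΔV / (Sy × A) = 3.221 × 10^7 / (0.3 × 1.4 × 10^8) = 0.7669 m

Δh ≈ 0.767 m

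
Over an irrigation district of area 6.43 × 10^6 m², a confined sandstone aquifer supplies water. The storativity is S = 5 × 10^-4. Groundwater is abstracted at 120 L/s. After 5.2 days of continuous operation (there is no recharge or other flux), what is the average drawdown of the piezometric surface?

Q = 120 L/s = 10370 m³/d
ΔV = Q × t = 10370 m³/d × 5.2 d = 53910 m³
Δh = ΔV / (S × A) = 53910 / (5 × 10^-4 × 6.43 × 10^6) = 16.77 m

Δh ≈ 16.8 m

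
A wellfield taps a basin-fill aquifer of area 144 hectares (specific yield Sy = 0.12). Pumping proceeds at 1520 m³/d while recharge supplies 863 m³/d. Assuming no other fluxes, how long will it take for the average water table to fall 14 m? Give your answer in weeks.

t ≈ 526 weeks

A = 144 hectares = 1.44 × 10^6 m²
ΔV = Sy × A × Δh = 0.12 × 1.44 × 10^6 × 14 = 2.419 × 10^6 m³
Net withdrawal = 1520 − 863 = 657 m³/d
t = ΔV / Q = 2.419 × 10^6 m³ / 657 m³/d = 3682 d
t = 3682 d ≈ 526 weeks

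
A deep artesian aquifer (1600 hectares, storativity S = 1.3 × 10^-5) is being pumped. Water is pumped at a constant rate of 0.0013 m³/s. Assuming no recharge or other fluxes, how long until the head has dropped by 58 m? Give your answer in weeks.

t ≈ 15.3 weeks

A = 1600 hectares = 1.6 × 10^7 m²
ΔV = S × A × Δh = 1.3 × 10^-5 × 1.6 × 10^7 × 58 = 12060 m³
Q = 0.0013 m³/s = 112.3 m³/d
t = ΔV / Q = 12060 m³ / 112.3 m³/d = 107.4 d
t = 107.4 d ≈ 15.34 weeks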